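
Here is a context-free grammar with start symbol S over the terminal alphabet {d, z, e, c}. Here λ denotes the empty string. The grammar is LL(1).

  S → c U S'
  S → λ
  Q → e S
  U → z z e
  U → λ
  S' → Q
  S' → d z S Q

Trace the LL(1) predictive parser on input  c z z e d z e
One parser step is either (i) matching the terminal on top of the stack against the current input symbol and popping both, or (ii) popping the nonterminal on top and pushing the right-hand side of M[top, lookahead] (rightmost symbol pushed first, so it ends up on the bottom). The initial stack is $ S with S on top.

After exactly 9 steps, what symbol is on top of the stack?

step 1: stack=$ S  input=c z z e d z e $  — expand S → c U S'
step 2: stack=$ S' U c  input=c z z e d z e $  — match c
step 3: stack=$ S' U  input=z z e d z e $  — expand U → z z e
step 4: stack=$ S' e z z  input=z z e d z e $  — match z
step 5: stack=$ S' e z  input=z e d z e $  — match z
step 6: stack=$ S' e  input=e d z e $  — match e
step 7: stack=$ S'  input=d z e $  — expand S' → d z S Q
step 8: stack=$ Q S z d  input=d z e $  — match d
step 9: stack=$ Q S z  input=z e $  — match z
Stack after step 9: $ Q S (top = S).

S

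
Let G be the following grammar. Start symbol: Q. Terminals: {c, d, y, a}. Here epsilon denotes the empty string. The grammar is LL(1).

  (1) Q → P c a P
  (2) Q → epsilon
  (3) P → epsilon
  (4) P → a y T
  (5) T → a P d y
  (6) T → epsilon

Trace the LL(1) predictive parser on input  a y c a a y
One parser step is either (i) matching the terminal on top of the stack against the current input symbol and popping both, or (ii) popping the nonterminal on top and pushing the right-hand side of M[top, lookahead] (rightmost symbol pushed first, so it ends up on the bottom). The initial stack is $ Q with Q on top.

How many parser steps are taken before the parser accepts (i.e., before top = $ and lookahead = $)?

step 1: stack=$ Q  input=a y c a a y $  — expand Q → P c a P
step 2: stack=$ P a c P  input=a y c a a y $  — expand P → a y T
step 3: stack=$ P a c T y a  input=a y c a a y $  — match a
step 4: stack=$ P a c T y  input=y c a a y $  — match y
step 5: stack=$ P a c T  input=c a a y $  — expand T → epsilon
step 6: stack=$ P a c  input=c a a y $  — match c
step 7: stack=$ P a  input=a a y $  — match a
step 8: stack=$ P  input=a y $  — expand P → a y T
step 9: stack=$ T y a  input=a y $  — match a
step 10: stack=$ T y  input=y $  — match y
step 11: stack=$ T  input=$  — expand T → epsilon
Accept reached after 11 steps.

11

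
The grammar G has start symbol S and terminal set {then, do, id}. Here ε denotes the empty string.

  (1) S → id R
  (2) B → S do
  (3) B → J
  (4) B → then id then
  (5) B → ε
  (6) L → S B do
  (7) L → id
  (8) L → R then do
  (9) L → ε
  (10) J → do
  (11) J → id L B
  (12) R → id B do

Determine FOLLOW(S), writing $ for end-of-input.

FIRST(S): from S→id R we get {id}. So FIRST(S) = {id}.
FIRST(J): from J→do we get {do}; from J→id L B we get {id}. So FIRST(J) = {do, id}.
FIRST(R): from R→id B do we get {id}. So FIRST(R) = {id}.
FIRST(B): from B→S do we get {id}; from B→J we get {do, id}; from B→then id then we get {then}; from B→ε we get {ε}. So FIRST(B) = {ε, do, id, then}.
FIRST(L): from L→S B do we get {id}; from L→id we get {id}; from L→R then do we get {id}; from L→ε we get {ε}. So FIRST(L) = {ε, id}.
FOLLOW(S) includes $ since S is the start symbol.
FOLLOW(S): in B→S do, S is followed by do with FIRST {do}; in L→S B do, S is followed by B do with FIRST {do, id, then}. Thus FOLLOW(S) = {$, do, id, then}.
FOLLOW(R): in S→id R, the suffix after R is empty, so FOLLOW(R) ⊇ FOLLOW(S) = {$, do, id, then}; in L→R then do, R is followed by then do with FIRST {then}. Thus FOLLOW(R) = {$, do, id, then}.
FOLLOW(B): in L→S B do, B is followed by do with FIRST {do}; in J→id L B, the suffix after B is empty, so FOLLOW(B) ⊇ FOLLOW(J) = {do}; in R→id B do, B is followed by do with FIRST {do}. Thus FOLLOW(B) = {do}.
FOLLOW(J): in B→J, the suffix after J is empty, so FOLLOW(J) ⊇ FOLLOW(B) = {do}. Thus FOLLOW(J) = {do}.
FOLLOW(L): in J→id L B, L is followed by B with FIRST {ε, do, id, then}; in J→id L B, the suffix after L is nullable, so FOLLOW(L) ⊇ FOLLOW(J) = {do}. Thus FOLLOW(L) = {do, id, then}.

{$, do, id, then}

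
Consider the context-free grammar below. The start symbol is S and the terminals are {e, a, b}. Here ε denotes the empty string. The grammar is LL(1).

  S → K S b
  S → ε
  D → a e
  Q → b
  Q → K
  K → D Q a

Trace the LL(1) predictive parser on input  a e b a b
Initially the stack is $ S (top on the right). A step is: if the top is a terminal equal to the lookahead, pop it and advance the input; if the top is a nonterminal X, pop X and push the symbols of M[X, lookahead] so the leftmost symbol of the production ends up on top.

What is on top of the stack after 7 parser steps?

a

     Stack          Input        Action
  1  $ S            a e b a b $  expand S → K S b
  2  $ b S K        a e b a b $  expand K → D Q a
  3  $ b S a Q D    a e b a b $  expand D → a e
  4  $ b S a Q e a  a e b a b $  match a
  5  $ b S a Q e    e b a b $    match e
  6  $ b S a Q      b a b $      expand Q → b
  7  $ b S a b      b a b $      match b
Stack after step 7: $ b S a (top = a).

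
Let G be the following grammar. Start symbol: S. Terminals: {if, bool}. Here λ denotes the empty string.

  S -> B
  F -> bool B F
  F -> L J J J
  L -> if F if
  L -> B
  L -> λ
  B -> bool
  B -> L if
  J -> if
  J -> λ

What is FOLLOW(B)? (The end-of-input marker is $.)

{$, bool, if}

FIRST(J) = {λ, if}
FIRST(S) = {bool, if}  (via B)
FIRST(F) = {λ, bool, if}  (via L J J J)
FIRST(L) = {λ, bool, if}  (via B)
FIRST(B) = {bool, if}  (via L if)
FOLLOW(S) includes $ since S is the start symbol.
FOLLOW(S): S appears on no right-hand side. Thus FOLLOW(S) = {$}.
FOLLOW(F): in F->bool B F, the suffix after F is empty (adds nothing new); in L->if F if, F is followed by if with FIRST {if}. Thus FOLLOW(F) = {if}.
FOLLOW(L): in F->L J J J, L is followed by J J J with FIRST {λ, if}; in F->L J J J, the suffix after L is nullable, so FOLLOW(L) ⊇ FOLLOW(F) = {if}; in B->L if, L is followed by if with FIRST {if}. Thus FOLLOW(L) = {if}.
FOLLOW(B): in S->B, the suffix after B is empty, so FOLLOW(B) ⊇ FOLLOW(S) = {$}; in F->bool B F, B is followed by F with FIRST {λ, bool, if}; in F->bool B F, the suffix after B is nullable, so FOLLOW(B) ⊇ FOLLOW(F) = {if}; in L->B, the suffix after B is empty, so FOLLOW(B) ⊇ FOLLOW(L) = {if}. Thus FOLLOW(B) = {$, bool, if}.
FOLLOW(J): in F->L J J J (occurrence 1), J is followed by J J with FIRST {λ, if}; in F->L J J J (occurrence 1), the suffix after J is nullable, so FOLLOW(J) ⊇ FOLLOW(F) = {if}; in F->L J J J (occurrence 2), J is followed by J with FIRST {λ, if}; in F->L J J J (occurrence 2), the suffix after J is nullable, so FOLLOW(J) ⊇ FOLLOW(F) = {if}; in F->L J J J (occurrence 3), the suffix after J is empty, so FOLLOW(J) ⊇ FOLLOW(F) = {if}. Thus FOLLOW(J) = {if}.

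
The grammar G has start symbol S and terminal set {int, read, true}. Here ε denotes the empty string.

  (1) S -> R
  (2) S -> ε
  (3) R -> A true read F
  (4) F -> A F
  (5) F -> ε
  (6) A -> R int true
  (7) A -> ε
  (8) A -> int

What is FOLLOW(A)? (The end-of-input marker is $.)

FIRST(S): from S->R we get {int, true}; from S->ε we get {ε}. So FIRST(S) = {ε, int, true}.
FIRST(R): from R->A true read F we get {int, true}. So FIRST(R) = {int, true}.
FIRST(A): from A->R int true we get {int, true}; from A->ε we get {ε}; from A->int we get {int}. So FIRST(A) = {ε, int, true}.
FIRST(F): from F->A F we get {ε, int, true}; from F->ε we get {ε}. So FIRST(F) = {ε, int, true}.
FOLLOW(S) includes $ since S is the start symbol.
FOLLOW(S): S appears on no right-hand side. Thus FOLLOW(S) = {$}.
FOLLOW(R): in S->R, the suffix after R is empty, so FOLLOW(R) ⊇ FOLLOW(S) = {$}; in A->R int true, R is followed by int true with FIRST {int}. Thus FOLLOW(R) = {$, int}.
FOLLOW(F): in R->A true read F, the suffix after F is empty, so FOLLOW(F) ⊇ FOLLOW(R) = {$, int}; in F->A F, the suffix after F is empty (adds nothing new). Thus FOLLOW(F) = {$, int}.
FOLLOW(A): in R->A true read F, A is followed by true read F with FIRST {true}; in F->A F, A is followed by F with FIRST {ε, int, true}; in F->A F, the suffix after A is nullable, so FOLLOW(A) ⊇ FOLLOW(F) = {$, int}. Thus FOLLOW(A) = {$, int, true}.

{$, int, true}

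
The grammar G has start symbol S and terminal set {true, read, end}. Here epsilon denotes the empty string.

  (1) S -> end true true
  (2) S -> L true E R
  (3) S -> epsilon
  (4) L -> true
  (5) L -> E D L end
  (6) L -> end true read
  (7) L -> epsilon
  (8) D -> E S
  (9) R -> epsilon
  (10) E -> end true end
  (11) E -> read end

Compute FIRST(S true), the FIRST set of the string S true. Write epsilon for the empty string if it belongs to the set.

{end, read, true}

FIRST(R): from R->epsilon we get {epsilon}. So FIRST(R) = {epsilon}.
FIRST(E): from E->end true end we get {end}; from E->read end we get {read}. So FIRST(E) = {end, read}.
FIRST(L): from L->true we get {true}; from L->E D L end we get {end, read}; from L->end true read we get {end}; from L->epsilon we get {epsilon}. So FIRST(L) = {epsilon, end, read, true}.
FIRST(D): from D->E S we get {end, read}. So FIRST(D) = {end, read}.
FIRST(S): from S->end true true we get {end}; from S->L true E R we get {end, read, true}; from S->epsilon we get {epsilon}. So FIRST(S) = {epsilon, end, read, true}.
FIRST(S true): take FIRST of each symbol in turn, carrying on past any symbol whose FIRST contains epsilon; result {end, read, true}.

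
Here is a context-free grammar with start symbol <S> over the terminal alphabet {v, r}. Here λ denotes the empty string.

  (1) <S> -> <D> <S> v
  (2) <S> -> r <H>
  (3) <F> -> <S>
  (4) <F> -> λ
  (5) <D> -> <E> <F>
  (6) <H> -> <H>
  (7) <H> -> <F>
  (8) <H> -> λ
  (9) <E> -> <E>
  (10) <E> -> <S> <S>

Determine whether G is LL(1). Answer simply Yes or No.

No

FIRST(<S>) = {r}
FIRST(<F>) = {λ, r}
FIRST(<D>) = {r}
FIRST(<H>) = {λ, r}
FIRST(<E>) = {r}
FOLLOW(<S>) = {$, r, v}
FOLLOW(<F>) = {$, r, v}
FOLLOW(<D>) = {r}
FOLLOW(<H>) = {$, r, v}
FOLLOW(<E>) = {r}
Cell M[<E>, r] receives both <E> -> <E> and <E> -> <S> <S> — the grammar is not LL(1).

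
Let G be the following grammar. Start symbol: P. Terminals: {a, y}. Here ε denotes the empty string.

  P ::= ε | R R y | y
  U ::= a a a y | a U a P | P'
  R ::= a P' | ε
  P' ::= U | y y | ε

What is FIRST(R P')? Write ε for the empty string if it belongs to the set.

FIRST(R) = {ε, a}
FIRST(P) = {ε, a, y}  (via R R y)
FIRST(U) = {ε, a, y}  (via P')
FIRST(P') = {ε, a, y}  (via U)
FIRST(R P'): take FIRST of each symbol in turn, carrying on past any symbol whose FIRST contains ε; result {ε, a, y}.

{ε, a, y}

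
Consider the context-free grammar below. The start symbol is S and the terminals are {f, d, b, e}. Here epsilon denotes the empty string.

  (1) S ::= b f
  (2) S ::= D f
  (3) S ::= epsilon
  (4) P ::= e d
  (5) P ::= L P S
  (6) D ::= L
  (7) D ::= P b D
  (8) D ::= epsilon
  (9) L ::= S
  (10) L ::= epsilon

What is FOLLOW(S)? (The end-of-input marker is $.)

FIRST(S): from S::=b f we get {b}; from S::=D f we get {b, e, f}; from S::=epsilon we get {epsilon}. So FIRST(S) = {epsilon, b, e, f}.
FIRST(L): from L::=S we get {epsilon, b, e, f}; from L::=epsilon we get {epsilon}. So FIRST(L) = {epsilon, b, e, f}.
FIRST(P): from P::=e d we get {e}; from P::=L P S we get {b, e, f}. So FIRST(P) = {b, e, f}.
FIRST(D): from D::=L we get {epsilon, b, e, f}; from D::=P b D we get {b, e, f}; from D::=epsilon we get {epsilon}. So FIRST(D) = {epsilon, b, e, f}.
FOLLOW(S) includes $ since S is the start symbol.
FOLLOW(P): in P::=L P S, P is followed by S with FIRST {epsilon, b, e, f}; in P::=L P S, the suffix after P is nullable (adds nothing new); in D::=P b D, P is followed by b D with FIRST {b}. Thus FOLLOW(P) = {b, e, f}.
FOLLOW(D): in S::=D f, D is followed by f with FIRST {f}; in D::=P b D, the suffix after D is empty (adds nothing new). Thus FOLLOW(D) = {f}.
FOLLOW(L): in P::=L P S, L is followed by P S with FIRST {b, e, f}; in D::=L, the suffix after L is empty, so FOLLOW(L) ⊇ FOLLOW(D) = {f}. Thus FOLLOW(L) = {b, e, f}.
FOLLOW(S): in P::=L P S, the suffix after S is empty, so FOLLOW(S) ⊇ FOLLOW(P) = {b, e, f}; in L::=S, the suffix after S is empty, so FOLLOW(S) ⊇ FOLLOW(L) = {b, e, f}. Thus FOLLOW(S) = {$, b, e, f}.

{$, b, e, f}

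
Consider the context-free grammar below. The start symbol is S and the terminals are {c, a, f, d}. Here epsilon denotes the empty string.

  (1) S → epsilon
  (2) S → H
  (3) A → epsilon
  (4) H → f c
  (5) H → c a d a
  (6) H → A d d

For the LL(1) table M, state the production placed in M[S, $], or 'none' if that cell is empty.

FIRST(A) = {epsilon}
FIRST(H) = {c, d, f}  (via A d d)
FIRST(S) = {epsilon, c, d, f}  (via H)
FOLLOW(S) includes $ since S is the start symbol.
FOLLOW(S): S appears on no right-hand side. Thus FOLLOW(S) = {$}.
For S → epsilon: FIRST(epsilon) = {epsilon}, so it goes in M[S, t] for t ∈ {}; since epsilon ∈ FIRST, also for every t ∈ FOLLOW(S) = {$}.
For S → H: FIRST(H) = {c, d, f}, so it goes in M[S, t] for t ∈ {c, d, f}.

S → epsilon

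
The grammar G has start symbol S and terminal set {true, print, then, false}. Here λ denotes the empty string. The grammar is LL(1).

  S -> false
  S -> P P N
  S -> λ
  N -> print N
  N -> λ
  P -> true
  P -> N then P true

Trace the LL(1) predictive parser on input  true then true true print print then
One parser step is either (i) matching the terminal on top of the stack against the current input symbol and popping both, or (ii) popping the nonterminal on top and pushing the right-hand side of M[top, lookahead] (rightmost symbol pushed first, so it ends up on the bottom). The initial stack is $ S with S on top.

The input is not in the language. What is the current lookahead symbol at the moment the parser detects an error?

then

      Stack              Input                                   Action
   1  $ S                true then true true print print then $  expand S -> P P N
   2  $ N P P            true then true true print print then $  expand P -> true
   3  $ N P true         true then true true print print then $  match true
   4  $ N P              then true true print print then $       expand P -> N then P true
   5  $ N true P then N  then true true print print then $       expand N -> λ
   6  $ N true P then    then true true print print then $       match then
   7  $ N true P         true true print print then $            expand P -> true
   8  $ N true true      true true print print then $            match true
   9  $ N true           true print print then $                 match true
  10  $ N                print print then $                      expand N -> print N
  11  $ N print          print print then $                      match print
  12  $ N                print then $                            expand N -> print N
  13  $ N print          print then $                            match print
  14  $ N                then $                                  expand N -> λ
  15  $                  then $                                  error: stack empty but input remains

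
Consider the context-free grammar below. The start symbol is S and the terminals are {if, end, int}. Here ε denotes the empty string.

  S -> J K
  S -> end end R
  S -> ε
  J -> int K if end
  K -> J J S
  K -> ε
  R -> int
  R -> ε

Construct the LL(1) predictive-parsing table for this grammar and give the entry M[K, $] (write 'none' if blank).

K -> ε

FIRST(J) = {int}
FIRST(R) = {ε, int}
FIRST(S) = {ε, end, int}  (via J K)
FIRST(K) = {ε, int}  (via J J S)
FOLLOW(S) includes $ since S is the start symbol.
FOLLOW(S): in K->J J S, the suffix after S is empty, so FOLLOW(S) ⊇ FOLLOW(K) = {$, if}. Thus FOLLOW(S) = {$, if}.
FOLLOW(K): in S->J K, the suffix after K is empty, so FOLLOW(K) ⊇ FOLLOW(S) = {$, if}; in J->int K if end, K is followed by if end with FIRST {if}. Thus FOLLOW(K) = {$, if}.
For K -> J J S: FIRST(J J S) = {int}, so it goes in M[K, t] for t ∈ {int}.
For K -> ε: FIRST(ε) = {ε}, so it goes in M[K, t] for t ∈ {}; since ε ∈ FIRST, also for every t ∈ FOLLOW(K) = {$, if}.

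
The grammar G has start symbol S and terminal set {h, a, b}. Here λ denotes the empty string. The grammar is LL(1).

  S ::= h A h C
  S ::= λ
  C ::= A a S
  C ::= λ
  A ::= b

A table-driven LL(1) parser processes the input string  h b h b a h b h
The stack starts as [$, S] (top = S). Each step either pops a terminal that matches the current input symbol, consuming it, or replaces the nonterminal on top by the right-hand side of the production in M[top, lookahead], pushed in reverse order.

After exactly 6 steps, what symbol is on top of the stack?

step 1: stack=$ S  input=h b h b a h b h $  — expand S ::= h A h C
step 2: stack=$ C h A h  input=h b h b a h b h $  — match h
step 3: stack=$ C h A  input=b h b a h b h $  — expand A ::= b
step 4: stack=$ C h b  input=b h b a h b h $  — match b
step 5: stack=$ C h  input=h b a h b h $  — match h
step 6: stack=$ C  input=b a h b h $  — expand C ::= A a S
Stack after step 6: $ S a A (top = A).

A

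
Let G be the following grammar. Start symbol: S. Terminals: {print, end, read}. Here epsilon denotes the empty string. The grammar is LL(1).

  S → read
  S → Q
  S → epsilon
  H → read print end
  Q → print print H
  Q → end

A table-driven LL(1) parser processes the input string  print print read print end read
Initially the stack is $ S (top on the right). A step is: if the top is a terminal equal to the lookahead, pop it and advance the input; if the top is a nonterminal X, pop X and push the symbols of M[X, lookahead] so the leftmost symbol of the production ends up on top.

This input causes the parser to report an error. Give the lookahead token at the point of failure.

read

step 1: stack=$ S  input=print print read print end read $  — expand S → Q
step 2: stack=$ Q  input=print print read print end read $  — expand Q → print print H
step 3: stack=$ H print print  input=print print read print end read $  — match print
step 4: stack=$ H print  input=print read print end read $  — match print
step 5: stack=$ H  input=read print end read $  — expand H → read print end
step 6: stack=$ end print read  input=read print end read $  — match read
step 7: stack=$ end print  input=print end read $  — match print
step 8: stack=$ end  input=end read $  — match end
step 9: stack=$  input=read $  — error: stack empty but input remains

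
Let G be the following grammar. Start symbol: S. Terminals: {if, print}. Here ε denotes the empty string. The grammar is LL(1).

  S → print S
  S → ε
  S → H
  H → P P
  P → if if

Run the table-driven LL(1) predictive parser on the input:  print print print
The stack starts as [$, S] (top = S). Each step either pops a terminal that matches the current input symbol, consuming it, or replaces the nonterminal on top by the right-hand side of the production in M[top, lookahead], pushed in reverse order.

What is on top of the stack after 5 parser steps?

     Stack      Input                Action
  1  $ S        print print print $  expand S → print S
  2  $ S print  print print print $  match print
  3  $ S        print print $        expand S → print S
  4  $ S print  print print $        match print
  5  $ S        print $              expand S → print S
Stack after step 5: $ S print (top = print).

print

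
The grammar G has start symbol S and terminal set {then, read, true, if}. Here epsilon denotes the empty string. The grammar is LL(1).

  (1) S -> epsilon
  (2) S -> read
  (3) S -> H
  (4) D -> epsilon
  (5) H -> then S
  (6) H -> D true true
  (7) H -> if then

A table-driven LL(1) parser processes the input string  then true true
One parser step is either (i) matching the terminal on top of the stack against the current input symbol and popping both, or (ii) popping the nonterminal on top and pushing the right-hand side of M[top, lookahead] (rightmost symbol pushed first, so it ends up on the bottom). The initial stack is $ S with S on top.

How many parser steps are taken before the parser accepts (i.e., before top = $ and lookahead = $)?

8

     Stack          Input             Action
  1  $ S            then true true $  expand S -> H
  2  $ H            then true true $  expand H -> then S
  3  $ S then       then true true $  match then
  4  $ S            true true $       expand S -> H
  5  $ H            true true $       expand H -> D true true
  6  $ true true D  true true $       expand D -> epsilon
  7  $ true true    true true $       match true
  8  $ true         true $            match true
Accept reached after 8 steps.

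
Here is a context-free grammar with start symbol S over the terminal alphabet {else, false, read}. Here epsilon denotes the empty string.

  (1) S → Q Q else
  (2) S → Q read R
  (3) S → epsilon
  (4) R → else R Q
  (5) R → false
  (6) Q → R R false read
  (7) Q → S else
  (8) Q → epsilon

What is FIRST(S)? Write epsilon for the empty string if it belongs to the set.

FIRST(R) = {else, false}
FIRST(S) = {epsilon, else, false, read}  (via Q Q else, Q read R)
FIRST(Q) = {epsilon, else, false, read}  (via R R false read, S else)

{epsilon, else, false, read}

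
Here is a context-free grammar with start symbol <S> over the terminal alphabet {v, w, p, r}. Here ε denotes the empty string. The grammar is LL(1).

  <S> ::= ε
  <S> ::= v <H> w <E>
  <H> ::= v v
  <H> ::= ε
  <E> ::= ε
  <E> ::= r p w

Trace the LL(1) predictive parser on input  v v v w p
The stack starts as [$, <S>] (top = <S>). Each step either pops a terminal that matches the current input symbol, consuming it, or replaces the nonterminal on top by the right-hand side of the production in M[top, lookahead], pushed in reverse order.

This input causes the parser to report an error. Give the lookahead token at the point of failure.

p

     Stack          Input        Action
  1  $ <S>          v v v w p $  expand <S> ::= v <H> w <E>
  2  $ <E> w <H> v  v v v w p $  match v
  3  $ <E> w <H>    v v w p $    expand <H> ::= v v
  4  $ <E> w v v    v v w p $    match v
  5  $ <E> w v      v w p $      match v
  6  $ <E> w        w p $        match w
  7  $ <E>          p $          error: M[<E>, p] is empty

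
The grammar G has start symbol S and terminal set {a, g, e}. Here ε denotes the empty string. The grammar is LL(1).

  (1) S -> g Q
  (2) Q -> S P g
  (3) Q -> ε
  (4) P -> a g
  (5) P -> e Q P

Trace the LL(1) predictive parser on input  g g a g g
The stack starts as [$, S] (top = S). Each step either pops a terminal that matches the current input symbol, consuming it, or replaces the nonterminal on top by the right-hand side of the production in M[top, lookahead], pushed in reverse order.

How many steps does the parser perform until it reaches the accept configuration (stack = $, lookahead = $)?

      Stack      Input        Action
   1  $ S        g g a g g $  expand S -> g Q
   2  $ Q g      g g a g g $  match g
   3  $ Q        g a g g $    expand Q -> S P g
   4  $ g P S    g a g g $    expand S -> g Q
   5  $ g P Q g  g a g g $    match g
   6  $ g P Q    a g g $      expand Q -> ε
   7  $ g P      a g g $      expand P -> a g
   8  $ g g a    a g g $      match a
   9  $ g g      g g $        match g
  10  $ g        g $          match g
Accept reached after 10 steps.

10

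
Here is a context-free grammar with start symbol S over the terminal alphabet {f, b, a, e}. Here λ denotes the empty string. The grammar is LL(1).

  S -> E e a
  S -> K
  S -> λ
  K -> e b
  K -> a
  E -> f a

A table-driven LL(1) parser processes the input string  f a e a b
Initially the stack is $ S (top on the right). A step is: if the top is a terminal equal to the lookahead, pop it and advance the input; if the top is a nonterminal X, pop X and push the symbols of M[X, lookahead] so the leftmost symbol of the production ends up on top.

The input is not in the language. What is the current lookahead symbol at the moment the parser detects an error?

b

step 1: stack=$ S  input=f a e a b $  — expand S -> E e a
step 2: stack=$ a e E  input=f a e a b $  — expand E -> f a
step 3: stack=$ a e a f  input=f a e a b $  — match f
step 4: stack=$ a e a  input=a e a b $  — match a
step 5: stack=$ a e  input=e a b $  — match e
step 6: stack=$ a  input=a b $  — match a
step 7: stack=$  input=b $  — error: stack empty but input remains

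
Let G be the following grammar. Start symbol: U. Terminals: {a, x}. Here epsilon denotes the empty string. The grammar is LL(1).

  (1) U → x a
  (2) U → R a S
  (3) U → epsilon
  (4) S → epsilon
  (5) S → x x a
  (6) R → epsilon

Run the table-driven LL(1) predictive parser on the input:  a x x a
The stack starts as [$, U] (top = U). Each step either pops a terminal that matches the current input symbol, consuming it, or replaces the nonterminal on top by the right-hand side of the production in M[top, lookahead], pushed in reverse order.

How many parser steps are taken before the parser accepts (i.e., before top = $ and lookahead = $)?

7

     Stack    Input      Action
  1  $ U      a x x a $  expand U → R a S
  2  $ S a R  a x x a $  expand R → epsilon
  3  $ S a    a x x a $  match a
  4  $ S      x x a $    expand S → x x a
  5  $ a x x  x x a $    match x
  6  $ a x    x a $      match x
  7  $ a      a $        match a
Accept reached after 7 steps.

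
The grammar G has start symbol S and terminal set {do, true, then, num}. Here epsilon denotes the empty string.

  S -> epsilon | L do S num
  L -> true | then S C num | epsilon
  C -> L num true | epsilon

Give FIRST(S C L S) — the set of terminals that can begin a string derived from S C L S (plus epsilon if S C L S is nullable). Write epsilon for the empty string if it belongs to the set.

FIRST(L) = {epsilon, then, true}
FIRST(S) = {epsilon, do, then, true}  (via L do S num)
FIRST(C) = {epsilon, num, then, true}  (via L num true)
FIRST(S C L S): take FIRST of each symbol in turn, carrying on past any symbol whose FIRST contains epsilon; result {epsilon, do, num, then, true}.

{epsilon, do, num, then, true}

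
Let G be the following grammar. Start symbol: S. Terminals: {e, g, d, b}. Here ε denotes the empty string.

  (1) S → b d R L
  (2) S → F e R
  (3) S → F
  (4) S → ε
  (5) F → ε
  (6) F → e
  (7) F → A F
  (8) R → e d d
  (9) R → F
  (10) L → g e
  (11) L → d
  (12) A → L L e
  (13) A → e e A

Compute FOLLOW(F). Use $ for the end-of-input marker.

FIRST(L) = {d, g}
FIRST(A) = {d, e, g}  (via L L e)
FIRST(F) = {ε, d, e, g}  (via A F)
FIRST(S) = {ε, b, d, e, g}  (via F e R, F)
FIRST(R) = {ε, d, e, g}  (via F)
FOLLOW(S) includes $ since S is the start symbol.
FOLLOW(S): S appears on no right-hand side. Thus FOLLOW(S) = {$}.
FOLLOW(R): in S→b d R L, R is followed by L with FIRST {d, g}; in S→F e R, the suffix after R is empty, so FOLLOW(R) ⊇ FOLLOW(S) = {$}. Thus FOLLOW(R) = {$, d, g}.
FOLLOW(F): in S→F e R, F is followed by e R with FIRST {e}; in S→F, the suffix after F is empty, so FOLLOW(F) ⊇ FOLLOW(S) = {$}; in F→A F, the suffix after F is empty (adds nothing new); in R→F, the suffix after F is empty, so FOLLOW(F) ⊇ FOLLOW(R) = {$, d, g}. Thus FOLLOW(F) = {$, d, e, g}.
FOLLOW(L): in S→b d R L, the suffix after L is empty, so FOLLOW(L) ⊇ FOLLOW(S) = {$}; in A→L L e (occurrence 1), L is followed by L e with FIRST {d, g}; in A→L L e (occurrence 2), L is followed by e with FIRST {e}. Thus FOLLOW(L) = {$, d, e, g}.
FOLLOW(A): in F→A F, A is followed by F with FIRST {ε, d, e, g}; in F→A F, the suffix after A is nullable, so FOLLOW(A) ⊇ FOLLOW(F) = {$, d, e, g}; in A→e e A, the suffix after A is empty (adds nothing new). Thus FOLLOW(A) = {$, d, e, g}.

{$, d, e, g}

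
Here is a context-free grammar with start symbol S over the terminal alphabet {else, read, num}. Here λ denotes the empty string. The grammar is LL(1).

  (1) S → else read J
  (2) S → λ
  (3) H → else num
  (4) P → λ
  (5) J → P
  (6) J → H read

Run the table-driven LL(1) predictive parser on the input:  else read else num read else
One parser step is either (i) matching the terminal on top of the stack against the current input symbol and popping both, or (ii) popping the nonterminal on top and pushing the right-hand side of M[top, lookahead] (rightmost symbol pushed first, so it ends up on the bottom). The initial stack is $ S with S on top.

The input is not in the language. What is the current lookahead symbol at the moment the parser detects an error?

else

step 1: stack=$ S  input=else read else num read else $  — expand S → else read J
step 2: stack=$ J read else  input=else read else num read else $  — match else
step 3: stack=$ J read  input=read else num read else $  — match read
step 4: stack=$ J  input=else num read else $  — expand J → H read
step 5: stack=$ read H  input=else num read else $  — expand H → else num
step 6: stack=$ read num else  input=else num read else $  — match else
step 7: stack=$ read num  input=num read else $  — match num
step 8: stack=$ read  input=read else $  — match read
step 9: stack=$  input=else $  — error: stack empty but input remains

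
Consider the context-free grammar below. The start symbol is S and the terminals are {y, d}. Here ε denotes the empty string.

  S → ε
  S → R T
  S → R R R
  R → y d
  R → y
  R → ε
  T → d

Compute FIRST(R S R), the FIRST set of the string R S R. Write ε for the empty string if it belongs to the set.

FIRST(R): from R→y d we get {y}; from R→y we get {y}; from R→ε we get {ε}. So FIRST(R) = {ε, y}.
FIRST(T): from T→d we get {d}. So FIRST(T) = {d}.
FIRST(S): from S→ε we get {ε}; from S→R T we get {d, y}; from S→R R R we get {ε, y}. So FIRST(S) = {ε, d, y}.
FIRST(R S R): take FIRST of each symbol in turn, carrying on past any symbol whose FIRST contains ε; result {ε, d, y}.

{ε, d, y}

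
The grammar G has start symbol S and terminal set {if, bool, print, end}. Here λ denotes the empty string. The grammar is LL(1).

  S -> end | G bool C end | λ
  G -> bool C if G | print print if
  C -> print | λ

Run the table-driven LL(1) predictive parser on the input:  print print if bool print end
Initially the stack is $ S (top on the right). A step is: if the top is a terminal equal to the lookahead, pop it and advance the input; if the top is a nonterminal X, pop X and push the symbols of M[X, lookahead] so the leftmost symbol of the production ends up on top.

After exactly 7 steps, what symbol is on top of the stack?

print

step 1: stack=$ S  input=print print if bool print end $  — expand S -> G bool C end
step 2: stack=$ end C bool G  input=print print if bool print end $  — expand G -> print print if
step 3: stack=$ end C bool if print print  input=print print if bool print end $  — match print
step 4: stack=$ end C bool if print  input=print if bool print end $  — match print
step 5: stack=$ end C bool if  input=if bool print end $  — match if
step 6: stack=$ end C bool  input=bool print end $  — match bool
step 7: stack=$ end C  input=print end $  — expand C -> print
Stack after step 7: $ end print (top = print).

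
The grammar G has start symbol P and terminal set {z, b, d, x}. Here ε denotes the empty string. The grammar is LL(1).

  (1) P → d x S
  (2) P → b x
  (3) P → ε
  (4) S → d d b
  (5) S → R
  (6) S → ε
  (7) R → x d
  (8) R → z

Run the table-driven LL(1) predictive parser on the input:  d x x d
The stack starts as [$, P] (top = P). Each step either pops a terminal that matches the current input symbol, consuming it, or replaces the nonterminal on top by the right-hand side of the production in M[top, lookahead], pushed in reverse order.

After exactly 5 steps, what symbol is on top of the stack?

x

     Stack    Input      Action
  1  $ P      d x x d $  expand P → d x S
  2  $ S x d  d x x d $  match d
  3  $ S x    x x d $    match x
  4  $ S      x d $      expand S → R
  5  $ R      x d $      expand R → x d
Stack after step 5: $ d x (top = x).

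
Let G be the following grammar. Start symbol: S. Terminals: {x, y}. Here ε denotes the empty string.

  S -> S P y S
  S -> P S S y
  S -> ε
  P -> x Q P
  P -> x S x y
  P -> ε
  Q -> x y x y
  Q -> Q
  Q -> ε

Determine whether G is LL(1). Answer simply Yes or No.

FIRST(S) = {ε, x, y}
FIRST(P) = {ε, x}
FIRST(Q) = {ε, x}
FOLLOW(S) = {$, x, y}
FOLLOW(P) = {x, y}
FOLLOW(Q) = {x, y}
Cell M[P, x] receives both P -> x Q P and P -> x S x y and P -> ε — the grammar is not LL(1).

No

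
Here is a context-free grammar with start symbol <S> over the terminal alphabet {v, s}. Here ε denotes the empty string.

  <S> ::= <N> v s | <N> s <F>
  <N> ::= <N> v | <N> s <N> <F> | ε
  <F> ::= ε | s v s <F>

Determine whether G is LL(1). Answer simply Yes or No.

FIRST(<S>) = {s, v}
FIRST(<N>) = {ε, s, v}
FIRST(<F>) = {ε, s}
FOLLOW(<S>) = {$}
FOLLOW(<N>) = {s, v}
FOLLOW(<F>) = {$, s, v}
Cell M[<F>, s] receives both <F> ::= ε and <F> ::= s v s <F> — the grammar is not LL(1).

No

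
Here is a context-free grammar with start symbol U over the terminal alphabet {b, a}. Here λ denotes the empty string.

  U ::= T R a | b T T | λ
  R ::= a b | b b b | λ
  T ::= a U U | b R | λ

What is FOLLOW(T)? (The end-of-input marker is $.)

FIRST(R): from R::=a b we get {a}; from R::=b b b we get {b}; from R::=λ we get {λ}. So FIRST(R) = {λ, a, b}.
FIRST(T): from T::=a U U we get {a}; from T::=b R we get {b}; from T::=λ we get {λ}. So FIRST(T) = {λ, a, b}.
FIRST(U): from U::=T R a we get {a, b}; from U::=b T T we get {b}; from U::=λ we get {λ}. So FIRST(U) = {λ, a, b}.
FOLLOW(U) includes $ since U is the start symbol.
FOLLOW(U): in T::=a U U (occurrence 1), U is followed by U with FIRST {λ, a, b}; in T::=a U U (occurrence 1), the suffix after U is nullable, so FOLLOW(U) ⊇ FOLLOW(T) = {$, a, b}; in T::=a U U (occurrence 2), the suffix after U is empty, so FOLLOW(U) ⊇ FOLLOW(T) = {$, a, b}. Thus FOLLOW(U) = {$, a, b}.
FOLLOW(T): in U::=T R a, T is followed by R a with FIRST {a, b}; in U::=b T T (occurrence 1), T is followed by T with FIRST {λ, a, b}; in U::=b T T (occurrence 1), the suffix after T is nullable, so FOLLOW(T) ⊇ FOLLOW(U) = {$, a, b}; in U::=b T T (occurrence 2), the suffix after T is empty, so FOLLOW(T) ⊇ FOLLOW(U) = {$, a, b}. Thus FOLLOW(T) = {$, a, b}.
FOLLOW(R): in U::=T R a, R is followed by a with FIRST {a}; in T::=b R, the suffix after R is empty, so FOLLOW(R) ⊇ FOLLOW(T) = {$, a, b}. Thus FOLLOW(R) = {$, a, b}.

{$, a, b}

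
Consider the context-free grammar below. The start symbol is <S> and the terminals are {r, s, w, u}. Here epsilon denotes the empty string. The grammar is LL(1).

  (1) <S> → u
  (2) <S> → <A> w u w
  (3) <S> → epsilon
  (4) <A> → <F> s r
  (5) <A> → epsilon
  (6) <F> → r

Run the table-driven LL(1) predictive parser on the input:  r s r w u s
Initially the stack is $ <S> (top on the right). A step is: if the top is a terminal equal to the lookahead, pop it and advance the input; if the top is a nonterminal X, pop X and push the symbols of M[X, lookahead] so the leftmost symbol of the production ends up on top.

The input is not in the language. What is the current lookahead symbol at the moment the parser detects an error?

s

step 1: stack=$ <S>  input=r s r w u s $  — expand <S> → <A> w u w
step 2: stack=$ w u w <A>  input=r s r w u s $  — expand <A> → <F> s r
step 3: stack=$ w u w r s <F>  input=r s r w u s $  — expand <F> → r
step 4: stack=$ w u w r s r  input=r s r w u s $  — match r
step 5: stack=$ w u w r s  input=s r w u s $  — match s
step 6: stack=$ w u w r  input=r w u s $  — match r
step 7: stack=$ w u w  input=w u s $  — match w
step 8: stack=$ w u  input=u s $  — match u
step 9: stack=$ w  input=s $  — error: top is terminal w but lookahead is s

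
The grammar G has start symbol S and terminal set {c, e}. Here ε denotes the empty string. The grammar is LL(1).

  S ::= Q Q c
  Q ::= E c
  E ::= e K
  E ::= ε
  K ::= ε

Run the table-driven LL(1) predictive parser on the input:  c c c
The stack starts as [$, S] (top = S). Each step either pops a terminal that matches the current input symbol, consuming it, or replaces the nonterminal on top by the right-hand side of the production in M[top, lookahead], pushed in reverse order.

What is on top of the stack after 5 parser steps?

E

     Stack      Input    Action
  1  $ S        c c c $  expand S ::= Q Q c
  2  $ c Q Q    c c c $  expand Q ::= E c
  3  $ c Q c E  c c c $  expand E ::= ε
  4  $ c Q c    c c c $  match c
  5  $ c Q      c c $    expand Q ::= E c
Stack after step 5: $ c c E (top = E).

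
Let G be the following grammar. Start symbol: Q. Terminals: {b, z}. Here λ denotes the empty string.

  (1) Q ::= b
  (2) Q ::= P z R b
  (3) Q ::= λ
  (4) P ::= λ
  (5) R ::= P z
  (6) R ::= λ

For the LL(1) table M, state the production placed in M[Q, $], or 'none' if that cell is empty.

FIRST(P): from P::=λ we get {λ}. So FIRST(P) = {λ}.
FIRST(Q): from Q::=b we get {b}; from Q::=P z R b we get {z}; from Q::=λ we get {λ}. So FIRST(Q) = {λ, b, z}.
FIRST(R): from R::=P z we get {z}; from R::=λ we get {λ}. So FIRST(R) = {λ, z}.
FOLLOW(Q) includes $ since Q is the start symbol.
FOLLOW(Q): Q appears on no right-hand side. Thus FOLLOW(Q) = {$}.
For Q ::= b: FIRST(b) = {b}, so it goes in M[Q, t] for t ∈ {b}.
For Q ::= P z R b: FIRST(P z R b) = {z}, so it goes in M[Q, t] for t ∈ {z}.
For Q ::= λ: FIRST(λ) = {λ}, so it goes in M[Q, t] for t ∈ {}; since λ ∈ FIRST, also for every t ∈ FOLLOW(Q) = {$}.

Q ::= λ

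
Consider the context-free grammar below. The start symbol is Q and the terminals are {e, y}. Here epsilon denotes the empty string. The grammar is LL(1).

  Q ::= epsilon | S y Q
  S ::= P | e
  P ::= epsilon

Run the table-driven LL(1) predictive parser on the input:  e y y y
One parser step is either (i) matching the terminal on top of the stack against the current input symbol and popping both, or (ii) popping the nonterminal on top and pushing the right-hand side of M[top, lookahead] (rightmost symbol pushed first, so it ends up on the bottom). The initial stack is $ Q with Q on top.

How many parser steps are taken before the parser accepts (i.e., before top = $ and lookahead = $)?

13

      Stack    Input      Action
   1  $ Q      e y y y $  expand Q ::= S y Q
   2  $ Q y S  e y y y $  expand S ::= e
   3  $ Q y e  e y y y $  match e
   4  $ Q y    y y y $    match y
   5  $ Q      y y $      expand Q ::= S y Q
   6  $ Q y S  y y $      expand S ::= P
   7  $ Q y P  y y $      expand P ::= epsilon
   8  $ Q y    y y $      match y
   9  $ Q      y $        expand Q ::= S y Q
  10  $ Q y S  y $        expand S ::= P
  11  $ Q y P  y $        expand P ::= epsilon
  12  $ Q y    y $        match y
  13  $ Q      $          expand Q ::= epsilon
Accept reached after 13 steps.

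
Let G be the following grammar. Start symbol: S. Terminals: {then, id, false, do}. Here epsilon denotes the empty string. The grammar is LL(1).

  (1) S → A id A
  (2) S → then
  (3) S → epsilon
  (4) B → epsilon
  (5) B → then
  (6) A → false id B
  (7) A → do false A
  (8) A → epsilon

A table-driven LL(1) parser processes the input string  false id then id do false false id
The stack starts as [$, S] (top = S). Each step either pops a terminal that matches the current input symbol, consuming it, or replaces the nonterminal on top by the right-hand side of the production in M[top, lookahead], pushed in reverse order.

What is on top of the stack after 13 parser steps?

B

step 1: stack=$ S  input=false id then id do false false id $  — expand S → A id A
step 2: stack=$ A id A  input=false id then id do false false id $  — expand A → false id B
step 3: stack=$ A id B id false  input=false id then id do false false id $  — match false
step 4: stack=$ A id B id  input=id then id do false false id $  — match id
step 5: stack=$ A id B  input=then id do false false id $  — expand B → then
step 6: stack=$ A id then  input=then id do false false id $  — match then
step 7: stack=$ A id  input=id do false false id $  — match id
step 8: stack=$ A  input=do false false id $  — expand A → do false A
step 9: stack=$ A false do  input=do false false id $  — match do
step 10: stack=$ A false  input=false false id $  — match false
step 11: stack=$ A  input=false id $  — expand A → false id B
step 12: stack=$ B id false  input=false id $  — match false
step 13: stack=$ B id  input=id $  — match id
Stack after step 13: $ B (top = B).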